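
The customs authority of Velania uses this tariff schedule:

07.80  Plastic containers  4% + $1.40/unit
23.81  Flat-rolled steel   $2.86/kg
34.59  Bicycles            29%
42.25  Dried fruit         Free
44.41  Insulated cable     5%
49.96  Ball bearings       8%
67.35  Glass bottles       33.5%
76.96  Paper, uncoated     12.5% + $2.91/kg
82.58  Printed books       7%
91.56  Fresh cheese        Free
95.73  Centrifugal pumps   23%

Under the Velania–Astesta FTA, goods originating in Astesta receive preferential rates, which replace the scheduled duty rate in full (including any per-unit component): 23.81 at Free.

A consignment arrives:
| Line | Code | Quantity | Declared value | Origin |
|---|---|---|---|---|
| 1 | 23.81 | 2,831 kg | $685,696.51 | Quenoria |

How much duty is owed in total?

Line 1 (23.81, Quenoria, 2,831 kg, $685,696.51):
Base rate for 23.81 is $2.86/kg.
23.81 has an FTA preferential rate, but origin Quenoria is not Astesta; base rate stands.
Duty = 2,831 × $2.86 = $8,096.66.

$8,096.66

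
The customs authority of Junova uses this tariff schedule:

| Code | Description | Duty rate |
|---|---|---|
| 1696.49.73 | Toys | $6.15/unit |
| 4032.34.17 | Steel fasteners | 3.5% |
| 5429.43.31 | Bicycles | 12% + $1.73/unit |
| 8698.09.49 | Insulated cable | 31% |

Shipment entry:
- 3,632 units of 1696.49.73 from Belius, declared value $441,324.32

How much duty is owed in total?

$22,336.80

Line 1 (1696.49.73, Belius, 3,632 units, $441,324.32):
Base rate for 1696.49.73 is $6.15/unit.
Duty = 3,632 × $6.15 = $22,336.80.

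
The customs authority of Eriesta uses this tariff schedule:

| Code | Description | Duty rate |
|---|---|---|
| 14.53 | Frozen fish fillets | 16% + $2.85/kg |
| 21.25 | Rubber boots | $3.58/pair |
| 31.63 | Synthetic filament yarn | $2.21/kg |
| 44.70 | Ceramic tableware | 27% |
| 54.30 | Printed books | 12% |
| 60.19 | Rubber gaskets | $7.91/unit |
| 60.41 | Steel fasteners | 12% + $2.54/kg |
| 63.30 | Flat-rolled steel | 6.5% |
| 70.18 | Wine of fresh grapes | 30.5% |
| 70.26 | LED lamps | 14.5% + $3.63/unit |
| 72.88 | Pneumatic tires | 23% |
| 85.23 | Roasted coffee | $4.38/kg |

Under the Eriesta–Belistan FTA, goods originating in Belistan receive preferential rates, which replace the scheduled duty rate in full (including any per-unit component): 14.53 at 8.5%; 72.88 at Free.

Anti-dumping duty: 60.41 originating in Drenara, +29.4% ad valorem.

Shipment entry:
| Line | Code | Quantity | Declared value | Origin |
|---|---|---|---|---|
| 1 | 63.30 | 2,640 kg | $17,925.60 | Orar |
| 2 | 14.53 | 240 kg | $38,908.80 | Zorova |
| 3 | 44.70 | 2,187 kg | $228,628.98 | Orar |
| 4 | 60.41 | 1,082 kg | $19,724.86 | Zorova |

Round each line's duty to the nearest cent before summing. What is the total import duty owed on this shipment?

Line 1 (63.30, Orar, 2,640 kg, $17,925.60):
Base rate for 63.30 is 6.5%.
Duty = $17,925.60 × 6.5% = $1,165.16.
Line 2 (14.53, Zorova, 240 kg, $38,908.80):
Base rate for 14.53 is 16% + $2.85/kg.
14.53 has an FTA preferential rate, but origin Zorova is not Belistan; base rate stands.
Duty = $38,908.80 × 16% + 240 × $2.85 = $6,909.41.
Line 3 (44.70, Orar, 2,187 kg, $228,628.98):
Base rate for 44.70 is 27%.
Duty = $228,628.98 × 27% = $61,729.82.
Line 4 (60.41, Zorova, 1,082 kg, $19,724.86):
Base rate for 60.41 is 12% + $2.54/kg.
The additional-duty order on 60.41 targets Drenara, not Zorova; it does not apply.
Duty = $19,724.86 × 12% + 1,082 × $2.54 = $5,115.26.
Total = $1,165.16 + $6,909.41 + $61,729.82 + $5,115.26 = $74,919.65.

$74,919.65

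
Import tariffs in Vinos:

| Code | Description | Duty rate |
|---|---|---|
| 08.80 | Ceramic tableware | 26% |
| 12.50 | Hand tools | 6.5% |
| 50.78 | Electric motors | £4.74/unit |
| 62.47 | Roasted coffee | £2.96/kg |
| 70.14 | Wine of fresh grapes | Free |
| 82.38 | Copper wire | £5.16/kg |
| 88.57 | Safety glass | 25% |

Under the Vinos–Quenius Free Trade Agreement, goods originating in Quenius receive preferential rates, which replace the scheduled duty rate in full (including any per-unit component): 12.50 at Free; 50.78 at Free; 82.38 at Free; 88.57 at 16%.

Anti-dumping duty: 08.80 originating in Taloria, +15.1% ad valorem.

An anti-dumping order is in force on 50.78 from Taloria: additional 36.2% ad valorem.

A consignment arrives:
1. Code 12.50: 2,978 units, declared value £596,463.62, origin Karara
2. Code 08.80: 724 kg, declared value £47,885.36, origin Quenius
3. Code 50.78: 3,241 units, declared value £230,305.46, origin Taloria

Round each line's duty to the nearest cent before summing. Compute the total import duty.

Line 1 (12.50, Karara, 2,978 units, £596,463.62):
Base rate for 12.50 is 6.5%.
12.50 has an FTA preferential rate, but origin Karara is not Quenius; base rate stands.
Duty = £596,463.62 × 6.5% = £38,770.14.
Line 2 (08.80, Quenius, 724 kg, £47,885.36):
Base rate for 08.80 is 26%.
Origin Quenius is the FTA partner but 08.80 is not on the preference list; base rate stands.
The additional-duty order on 08.80 targets Taloria, not Quenius; it does not apply.
Duty = £47,885.36 × 26% = £12,450.19.
Line 3 (50.78, Taloria, 3,241 units, £230,305.46):
Base rate for 50.78 is £4.74/unit.
50.78 has an FTA preferential rate, but origin Taloria is not Quenius; base rate stands.
Additional duty on 50.78 from Taloria: +36.2% ad valorem. Applied ad valorem rate = 36.2%.
Duty = £230,305.46 × 36.2% + 3,241 × £4.74 = £98,732.92.
Total = £38,770.14 + £12,450.19 + £98,732.92 = £149,953.25.

£149,953.25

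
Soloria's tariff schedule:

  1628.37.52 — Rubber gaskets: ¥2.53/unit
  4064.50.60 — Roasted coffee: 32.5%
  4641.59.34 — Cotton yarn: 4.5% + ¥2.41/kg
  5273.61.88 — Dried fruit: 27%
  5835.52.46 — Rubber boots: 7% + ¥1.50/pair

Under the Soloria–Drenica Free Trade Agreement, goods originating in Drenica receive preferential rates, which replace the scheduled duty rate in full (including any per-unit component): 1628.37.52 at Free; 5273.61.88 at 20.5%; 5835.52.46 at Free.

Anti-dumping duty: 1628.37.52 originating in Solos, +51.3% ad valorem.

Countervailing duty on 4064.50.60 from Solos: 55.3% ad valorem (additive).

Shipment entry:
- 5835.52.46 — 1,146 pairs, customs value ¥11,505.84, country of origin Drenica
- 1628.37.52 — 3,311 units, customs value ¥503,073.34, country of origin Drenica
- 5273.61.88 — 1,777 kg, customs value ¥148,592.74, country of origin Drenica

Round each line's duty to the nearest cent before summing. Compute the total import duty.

¥30,461.51

Line 1 (5835.52.46, Drenica, 1,146 pairs, ¥11,505.84):
Base rate for 5835.52.46 is 7% + ¥1.50/pair.
Origin Drenica qualifies under the Soloria–Drenica agreement and 5835.52.46 is covered: preferential rate Free applies instead.
Duty = ¥11,505.84 × 0% = ¥0.00.
Line 2 (1628.37.52, Drenica, 3,311 units, ¥503,073.34):
Base rate for 1628.37.52 is ¥2.53/unit.
Origin Drenica qualifies under the Soloria–Drenica agreement and 1628.37.52 is covered: preferential rate Free applies instead.
The additional-duty order on 1628.37.52 targets Solos, not Drenica; it does not apply.
Duty = ¥503,073.34 × 0% = ¥0.00.
Line 3 (5273.61.88, Drenica, 1,777 kg, ¥148,592.74):
Base rate for 5273.61.88 is 27%.
Origin Drenica qualifies under the Soloria–Drenica agreement and 5273.61.88 is covered: preferential rate 20.5% applies instead.
Duty = ¥148,592.74 × 20.5% = ¥30,461.51.
Total = ¥0.00 + ¥0.00 + ¥30,461.51 = ¥30,461.51.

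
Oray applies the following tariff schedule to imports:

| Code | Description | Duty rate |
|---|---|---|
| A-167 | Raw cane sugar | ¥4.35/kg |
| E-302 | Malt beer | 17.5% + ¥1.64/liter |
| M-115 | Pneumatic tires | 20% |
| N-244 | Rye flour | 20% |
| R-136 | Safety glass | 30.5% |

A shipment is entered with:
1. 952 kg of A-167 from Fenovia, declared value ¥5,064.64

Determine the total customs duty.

¥4,141.20

Line 1 (A-167, Fenovia, 952 kg, ¥5,064.64):
Base rate for A-167 is ¥4.35/kg.
Duty = 952 × ¥4.35 = ¥4,141.20.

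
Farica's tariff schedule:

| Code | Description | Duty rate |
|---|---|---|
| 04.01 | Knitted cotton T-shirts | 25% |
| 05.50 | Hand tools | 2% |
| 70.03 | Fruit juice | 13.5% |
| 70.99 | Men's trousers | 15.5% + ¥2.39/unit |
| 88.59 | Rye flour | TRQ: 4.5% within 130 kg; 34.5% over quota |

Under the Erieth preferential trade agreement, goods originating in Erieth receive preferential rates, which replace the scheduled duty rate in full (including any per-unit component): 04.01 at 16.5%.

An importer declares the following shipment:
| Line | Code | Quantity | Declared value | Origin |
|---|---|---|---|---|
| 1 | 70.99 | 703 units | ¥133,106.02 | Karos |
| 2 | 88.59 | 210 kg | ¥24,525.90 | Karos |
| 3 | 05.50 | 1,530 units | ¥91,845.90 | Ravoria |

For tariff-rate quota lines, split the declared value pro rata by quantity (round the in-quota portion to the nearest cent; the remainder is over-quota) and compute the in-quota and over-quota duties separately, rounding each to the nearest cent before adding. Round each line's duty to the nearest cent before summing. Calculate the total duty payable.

¥28,055.14

Line 1 (70.99, Karos, 703 units, ¥133,106.02):
Base rate for 70.99 is 15.5% + ¥2.39/unit.
Duty = ¥133,106.02 × 15.5% + 703 × ¥2.39 = ¥22,311.60.
Line 2 (88.59, Karos, 210 kg, ¥24,525.90):
Code 88.59 is under a tariff-rate quota (threshold 130 kg). In-quota: 130 kg at 4.5%; over-quota: 80 kg at 34.5%.
Pro-rata value split: in-quota = ¥24,525.90 × 130/210 = ¥15,182.70; over-quota = ¥24,525.90 − ¥15,182.70 = ¥9,343.20.
In-quota duty = ¥15,182.70 × 4.5% = ¥683.22. Over-quota duty = ¥9,343.20 × 34.5% = ¥3,223.40.
Line duty = ¥683.22 + ¥3,223.40 = ¥3,906.62.
Line 3 (05.50, Ravoria, 1,530 units, ¥91,845.90):
Base rate for 05.50 is 2%.
Duty = ¥91,845.90 × 2% = ¥1,836.92.
Total = ¥22,311.60 + ¥3,906.62 + ¥1,836.92 = ¥28,055.14.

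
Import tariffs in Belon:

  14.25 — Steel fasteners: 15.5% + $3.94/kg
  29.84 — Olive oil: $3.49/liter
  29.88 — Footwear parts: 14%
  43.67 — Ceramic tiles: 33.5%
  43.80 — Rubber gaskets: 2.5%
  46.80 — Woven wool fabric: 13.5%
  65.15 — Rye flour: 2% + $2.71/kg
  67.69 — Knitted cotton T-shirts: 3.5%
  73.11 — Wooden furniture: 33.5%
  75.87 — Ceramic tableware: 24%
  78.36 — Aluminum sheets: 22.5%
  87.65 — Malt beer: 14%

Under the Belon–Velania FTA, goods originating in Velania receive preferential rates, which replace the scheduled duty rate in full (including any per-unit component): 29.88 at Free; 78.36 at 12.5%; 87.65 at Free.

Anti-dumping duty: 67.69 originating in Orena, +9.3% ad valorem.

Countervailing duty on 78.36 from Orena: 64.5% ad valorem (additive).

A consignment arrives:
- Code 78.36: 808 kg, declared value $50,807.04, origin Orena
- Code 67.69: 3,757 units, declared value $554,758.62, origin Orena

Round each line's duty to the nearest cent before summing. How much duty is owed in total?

$115,211.22

Line 1 (78.36, Orena, 808 kg, $50,807.04):
Base rate for 78.36 is 22.5%.
78.36 has an FTA preferential rate, but origin Orena is not Velania; base rate stands.
Additional duty on 78.36 from Orena: +64.5%. Applied ad valorem rate: 22.5% + 64.5% = 87%.
Duty = $50,807.04 × 87% = $44,202.12.
Line 2 (67.69, Orena, 3,757 units, $554,758.62):
Base rate for 67.69 is 3.5%.
Additional duty on 67.69 from Orena: +9.3%. Applied ad valorem rate: 3.5% + 9.3% = 12.8%.
Duty = $554,758.62 × 12.8% = $71,009.10.
Total = $44,202.12 + $71,009.10 = $115,211.22.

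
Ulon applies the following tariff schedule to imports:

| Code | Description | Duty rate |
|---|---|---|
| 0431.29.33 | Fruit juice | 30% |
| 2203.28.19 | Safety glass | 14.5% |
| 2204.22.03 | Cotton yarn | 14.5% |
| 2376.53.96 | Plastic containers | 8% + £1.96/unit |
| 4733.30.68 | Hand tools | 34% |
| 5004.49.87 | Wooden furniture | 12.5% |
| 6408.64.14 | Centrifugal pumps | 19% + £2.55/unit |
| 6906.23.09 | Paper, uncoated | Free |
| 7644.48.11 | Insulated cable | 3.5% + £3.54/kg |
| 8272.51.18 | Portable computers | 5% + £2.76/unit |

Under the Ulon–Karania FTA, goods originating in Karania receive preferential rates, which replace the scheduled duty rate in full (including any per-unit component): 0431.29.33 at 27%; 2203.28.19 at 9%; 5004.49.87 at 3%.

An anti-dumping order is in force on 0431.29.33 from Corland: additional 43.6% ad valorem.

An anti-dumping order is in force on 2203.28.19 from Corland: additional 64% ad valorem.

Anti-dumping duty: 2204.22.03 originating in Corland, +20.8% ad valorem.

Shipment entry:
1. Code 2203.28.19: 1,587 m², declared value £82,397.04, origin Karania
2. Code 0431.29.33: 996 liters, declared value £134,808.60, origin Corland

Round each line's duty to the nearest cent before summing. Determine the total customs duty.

Line 1 (2203.28.19, Karania, 1,587 m², £82,397.04):
Base rate for 2203.28.19 is 14.5%.
Origin Karania qualifies under the Ulon–Karania agreement and 2203.28.19 is covered: preferential rate 9% applies instead.
The additional-duty order on 2203.28.19 targets Corland, not Karania; it does not apply.
Duty = £82,397.04 × 9% = £7,415.73.
Line 2 (0431.29.33, Corland, 996 liters, £134,808.60):
Base rate for 0431.29.33 is 30%.
0431.29.33 has an FTA preferential rate, but origin Corland is not Karania; base rate stands.
Additional duty on 0431.29.33 from Corland: +43.6%. Applied ad valorem rate: 30% + 43.6% = 73.6%.
Duty = £134,808.60 × 73.6% = £99,219.13.
Total = £7,415.73 + £99,219.13 = £106,634.86.

£106,634.86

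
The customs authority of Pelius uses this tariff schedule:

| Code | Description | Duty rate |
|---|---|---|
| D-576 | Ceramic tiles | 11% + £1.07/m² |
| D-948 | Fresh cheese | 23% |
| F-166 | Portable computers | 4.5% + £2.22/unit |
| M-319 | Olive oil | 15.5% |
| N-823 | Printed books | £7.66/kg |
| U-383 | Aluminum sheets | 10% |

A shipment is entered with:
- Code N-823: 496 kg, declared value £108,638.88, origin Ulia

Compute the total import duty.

£3,799.36

Line 1 (N-823, Ulia, 496 kg, £108,638.88):
Base rate for N-823 is £7.66/kg.
Duty = 496 × £7.66 = £3,799.36.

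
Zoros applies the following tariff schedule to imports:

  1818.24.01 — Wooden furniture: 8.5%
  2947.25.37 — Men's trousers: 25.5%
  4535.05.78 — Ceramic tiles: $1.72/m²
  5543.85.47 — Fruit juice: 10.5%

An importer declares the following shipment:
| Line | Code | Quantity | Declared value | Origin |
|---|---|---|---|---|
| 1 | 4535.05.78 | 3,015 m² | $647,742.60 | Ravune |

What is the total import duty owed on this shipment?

Line 1 (4535.05.78, Ravune, 3,015 m², $647,742.60):
Base rate for 4535.05.78 is $1.72/m².
Duty = 3,015 × $1.72 = $5,185.80.

$5,185.80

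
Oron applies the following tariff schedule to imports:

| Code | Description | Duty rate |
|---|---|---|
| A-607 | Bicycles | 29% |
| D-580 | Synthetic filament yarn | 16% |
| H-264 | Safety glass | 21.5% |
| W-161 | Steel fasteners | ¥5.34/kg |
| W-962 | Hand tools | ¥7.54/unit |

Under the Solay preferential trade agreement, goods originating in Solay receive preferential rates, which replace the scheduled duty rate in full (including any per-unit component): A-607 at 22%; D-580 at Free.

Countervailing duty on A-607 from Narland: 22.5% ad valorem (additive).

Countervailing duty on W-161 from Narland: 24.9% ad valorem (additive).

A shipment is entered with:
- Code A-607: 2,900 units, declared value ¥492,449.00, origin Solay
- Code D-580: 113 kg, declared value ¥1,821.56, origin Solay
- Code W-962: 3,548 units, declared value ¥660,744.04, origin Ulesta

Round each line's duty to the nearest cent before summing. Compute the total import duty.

¥135,090.70

Line 1 (A-607, Solay, 2,900 units, ¥492,449.00):
Base rate for A-607 is 29%.
Origin Solay qualifies under the Oron–Solay agreement and A-607 is covered: preferential rate 22% applies instead.
The additional-duty order on A-607 targets Narland, not Solay; it does not apply.
Duty = ¥492,449.00 × 22% = ¥108,338.78.
Line 2 (D-580, Solay, 113 kg, ¥1,821.56):
Base rate for D-580 is 16%.
Origin Solay qualifies under the Oron–Solay agreement and D-580 is covered: preferential rate Free applies instead.
Duty = ¥1,821.56 × 0% = ¥0.00.
Line 3 (W-962, Ulesta, 3,548 units, ¥660,744.04):
Base rate for W-962 is ¥7.54/unit.
Duty = 3,548 × ¥7.54 = ¥26,751.92.
Total = ¥108,338.78 + ¥0.00 + ¥26,751.92 = ¥135,090.70.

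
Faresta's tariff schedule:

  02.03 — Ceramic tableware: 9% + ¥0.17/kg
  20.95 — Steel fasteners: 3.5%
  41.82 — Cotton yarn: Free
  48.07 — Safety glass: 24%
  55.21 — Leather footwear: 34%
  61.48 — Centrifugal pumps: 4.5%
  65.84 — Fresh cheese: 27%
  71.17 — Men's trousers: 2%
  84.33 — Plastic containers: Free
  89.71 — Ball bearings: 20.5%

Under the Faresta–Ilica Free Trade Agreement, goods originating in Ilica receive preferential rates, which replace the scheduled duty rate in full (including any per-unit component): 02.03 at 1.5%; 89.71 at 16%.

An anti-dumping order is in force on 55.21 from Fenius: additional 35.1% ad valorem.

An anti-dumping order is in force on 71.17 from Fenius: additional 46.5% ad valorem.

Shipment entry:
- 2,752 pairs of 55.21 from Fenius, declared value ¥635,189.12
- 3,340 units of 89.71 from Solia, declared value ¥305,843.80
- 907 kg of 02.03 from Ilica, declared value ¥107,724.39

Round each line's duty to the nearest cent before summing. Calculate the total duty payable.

Line 1 (55.21, Fenius, 2,752 pairs, ¥635,189.12):
Base rate for 55.21 is 34%.
Additional duty on 55.21 from Fenius: +35.1%. Applied ad valorem rate: 34% + 35.1% = 69.1%.
Duty = ¥635,189.12 × 69.1% = ¥438,915.68.
Line 2 (89.71, Solia, 3,340 units, ¥305,843.80):
Base rate for 89.71 is 20.5%.
89.71 has an FTA preferential rate, but origin Solia is not Ilica; base rate stands.
Duty = ¥305,843.80 × 20.5% = ¥62,697.98.
Line 3 (02.03, Ilica, 907 kg, ¥107,724.39):
Base rate for 02.03 is 9% + ¥0.17/kg.
Origin Ilica qualifies under the Faresta–Ilica agreement and 02.03 is covered: preferential rate 1.5% applies instead.
Duty = ¥107,724.39 × 1.5% = ¥1,615.87.
Total = ¥438,915.68 + ¥62,697.98 + ¥1,615.87 = ¥503,229.53.

¥503,229.53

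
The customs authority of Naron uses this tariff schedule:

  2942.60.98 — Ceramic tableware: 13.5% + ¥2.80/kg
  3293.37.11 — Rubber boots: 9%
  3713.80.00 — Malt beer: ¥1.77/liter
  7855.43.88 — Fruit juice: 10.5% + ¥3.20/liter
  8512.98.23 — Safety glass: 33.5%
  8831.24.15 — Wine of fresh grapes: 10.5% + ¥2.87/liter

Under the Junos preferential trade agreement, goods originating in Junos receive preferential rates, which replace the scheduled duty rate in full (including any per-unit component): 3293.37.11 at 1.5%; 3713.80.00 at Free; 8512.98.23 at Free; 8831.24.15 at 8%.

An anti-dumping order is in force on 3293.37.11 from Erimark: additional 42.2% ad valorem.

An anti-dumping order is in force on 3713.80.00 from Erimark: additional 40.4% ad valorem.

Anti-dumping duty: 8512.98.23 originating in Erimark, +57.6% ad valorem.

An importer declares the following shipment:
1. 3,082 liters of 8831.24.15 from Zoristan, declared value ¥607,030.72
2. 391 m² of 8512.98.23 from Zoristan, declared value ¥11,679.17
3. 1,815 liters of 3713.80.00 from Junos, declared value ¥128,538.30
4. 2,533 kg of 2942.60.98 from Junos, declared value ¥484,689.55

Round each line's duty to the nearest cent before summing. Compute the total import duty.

Line 1 (8831.24.15, Zoristan, 3,082 liters, ¥607,030.72):
Base rate for 8831.24.15 is 10.5% + ¥2.87/liter.
8831.24.15 has an FTA preferential rate, but origin Zoristan is not Junos; base rate stands.
Duty = ¥607,030.72 × 10.5% + 3,082 × ¥2.87 = ¥72,583.57.
Line 2 (8512.98.23, Zoristan, 391 m², ¥11,679.17):
Base rate for 8512.98.23 is 33.5%.
8512.98.23 has an FTA preferential rate, but origin Zoristan is not Junos; base rate stands.
The additional-duty order on 8512.98.23 targets Erimark, not Zoristan; it does not apply.
Duty = ¥11,679.17 × 33.5% = ¥3,912.52.
Line 3 (3713.80.00, Junos, 1,815 liters, ¥128,538.30):
Base rate for 3713.80.00 is ¥1.77/liter.
Origin Junos qualifies under the Naron–Junos agreement and 3713.80.00 is covered: preferential rate Free applies instead.
The additional-duty order on 3713.80.00 targets Erimark, not Junos; it does not apply.
Duty = ¥128,538.30 × 0% = ¥0.00.
Line 4 (2942.60.98, Junos, 2,533 kg, ¥484,689.55):
Base rate for 2942.60.98 is 13.5% + ¥2.80/kg.
Origin Junos is the FTA partner but 2942.60.98 is not on the preference list; base rate stands.
Duty = ¥484,689.55 × 13.5% + 2,533 × ¥2.80 = ¥72,525.49.
Total = ¥72,583.57 + ¥3,912.52 + ¥0.00 + ¥72,525.49 = ¥149,021.58.

¥149,021.58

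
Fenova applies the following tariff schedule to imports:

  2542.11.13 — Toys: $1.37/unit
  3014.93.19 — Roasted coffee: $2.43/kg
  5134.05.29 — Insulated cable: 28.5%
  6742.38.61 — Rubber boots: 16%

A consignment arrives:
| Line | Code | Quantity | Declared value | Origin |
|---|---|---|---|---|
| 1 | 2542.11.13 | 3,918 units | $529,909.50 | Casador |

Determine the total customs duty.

$5,367.66

Line 1 (2542.11.13, Casador, 3,918 units, $529,909.50):
Base rate for 2542.11.13 is $1.37/unit.
Duty = 3,918 × $1.37 = $5,367.66.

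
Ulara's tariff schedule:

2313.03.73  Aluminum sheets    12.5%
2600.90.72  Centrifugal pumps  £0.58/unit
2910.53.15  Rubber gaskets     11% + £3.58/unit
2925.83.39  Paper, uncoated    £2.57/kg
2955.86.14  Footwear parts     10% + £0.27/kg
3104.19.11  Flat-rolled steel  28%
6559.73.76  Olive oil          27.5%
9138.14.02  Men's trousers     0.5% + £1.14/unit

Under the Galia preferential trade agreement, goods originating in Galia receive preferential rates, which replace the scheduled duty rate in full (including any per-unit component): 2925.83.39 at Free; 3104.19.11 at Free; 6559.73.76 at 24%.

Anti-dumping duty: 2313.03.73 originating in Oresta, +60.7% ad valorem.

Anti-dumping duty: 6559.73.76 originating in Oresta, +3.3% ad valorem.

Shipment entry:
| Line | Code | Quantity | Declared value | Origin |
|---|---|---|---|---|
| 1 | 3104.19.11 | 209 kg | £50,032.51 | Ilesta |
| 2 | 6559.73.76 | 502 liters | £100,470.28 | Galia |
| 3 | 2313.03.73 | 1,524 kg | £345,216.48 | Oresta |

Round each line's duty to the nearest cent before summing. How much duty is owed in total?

Line 1 (3104.19.11, Ilesta, 209 kg, £50,032.51):
Base rate for 3104.19.11 is 28%.
3104.19.11 has an FTA preferential rate, but origin Ilesta is not Galia; base rate stands.
Duty = £50,032.51 × 28% = £14,009.10.
Line 2 (6559.73.76, Galia, 502 liters, £100,470.28):
Base rate for 6559.73.76 is 27.5%.
Origin Galia qualifies under the Ulara–Galia agreement and 6559.73.76 is covered: preferential rate 24% applies instead.
The additional-duty order on 6559.73.76 targets Oresta, not Galia; it does not apply.
Duty = £100,470.28 × 24% = £24,112.87.
Line 3 (2313.03.73, Oresta, 1,524 kg, £345,216.48):
Base rate for 2313.03.73 is 12.5%.
Additional duty on 2313.03.73 from Oresta: +60.7%. Applied ad valorem rate: 12.5% + 60.7% = 73.2%.
Duty = £345,216.48 × 73.2% = £252,698.46.
Total = £14,009.10 + £24,112.87 + £252,698.46 = £290,820.43.

£290,820.43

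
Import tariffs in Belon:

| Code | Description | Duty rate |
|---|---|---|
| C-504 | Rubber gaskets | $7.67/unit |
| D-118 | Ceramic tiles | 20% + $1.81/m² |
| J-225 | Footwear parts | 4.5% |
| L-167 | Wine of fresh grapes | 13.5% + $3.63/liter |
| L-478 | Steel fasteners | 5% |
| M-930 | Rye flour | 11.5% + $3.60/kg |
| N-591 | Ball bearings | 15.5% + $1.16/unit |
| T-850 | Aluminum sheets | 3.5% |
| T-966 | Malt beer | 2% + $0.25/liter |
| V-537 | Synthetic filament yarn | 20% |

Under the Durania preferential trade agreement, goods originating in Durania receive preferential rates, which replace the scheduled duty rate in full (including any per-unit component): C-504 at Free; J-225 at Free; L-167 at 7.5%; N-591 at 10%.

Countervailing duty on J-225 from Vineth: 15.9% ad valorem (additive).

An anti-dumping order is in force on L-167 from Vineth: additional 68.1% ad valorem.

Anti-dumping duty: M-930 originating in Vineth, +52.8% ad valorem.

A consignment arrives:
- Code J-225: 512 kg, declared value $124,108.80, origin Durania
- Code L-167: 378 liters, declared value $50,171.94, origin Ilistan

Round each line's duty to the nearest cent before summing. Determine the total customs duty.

Line 1 (J-225, Durania, 512 kg, $124,108.80):
Base rate for J-225 is 4.5%.
Origin Durania qualifies under the Belon–Durania agreement and J-225 is covered: preferential rate Free applies instead.
The additional-duty order on J-225 targets Vineth, not Durania; it does not apply.
Duty = $124,108.80 × 0% = $0.00.
Line 2 (L-167, Ilistan, 378 liters, $50,171.94):
Base rate for L-167 is 13.5% + $3.63/liter.
L-167 has an FTA preferential rate, but origin Ilistan is not Durania; base rate stands.
The additional-duty order on L-167 targets Vineth, not Ilistan; it does not apply.
Duty = $50,171.94 × 13.5% + 378 × $3.63 = $8,145.35.
Total = $0.00 + $8,145.35 = $8,145.35.

$8,145.35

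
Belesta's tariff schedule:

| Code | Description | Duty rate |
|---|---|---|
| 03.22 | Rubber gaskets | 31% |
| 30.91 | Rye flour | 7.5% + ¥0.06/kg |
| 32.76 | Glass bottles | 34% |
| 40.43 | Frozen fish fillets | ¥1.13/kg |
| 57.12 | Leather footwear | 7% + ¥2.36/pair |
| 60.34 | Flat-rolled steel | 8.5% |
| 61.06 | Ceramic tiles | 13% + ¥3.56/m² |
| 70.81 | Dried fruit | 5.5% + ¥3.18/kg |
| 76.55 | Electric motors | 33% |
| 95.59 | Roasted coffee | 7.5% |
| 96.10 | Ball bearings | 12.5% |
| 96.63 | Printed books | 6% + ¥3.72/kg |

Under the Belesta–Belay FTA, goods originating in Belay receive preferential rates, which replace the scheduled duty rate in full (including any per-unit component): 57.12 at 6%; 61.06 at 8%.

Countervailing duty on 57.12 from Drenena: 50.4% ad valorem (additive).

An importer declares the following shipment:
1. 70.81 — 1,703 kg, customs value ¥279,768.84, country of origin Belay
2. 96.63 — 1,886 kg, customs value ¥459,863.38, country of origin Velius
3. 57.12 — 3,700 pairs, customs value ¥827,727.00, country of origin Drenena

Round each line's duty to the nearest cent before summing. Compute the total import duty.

¥539,257.85

Line 1 (70.81, Belay, 1,703 kg, ¥279,768.84):
Base rate for 70.81 is 5.5% + ¥3.18/kg.
Origin Belay is the FTA partner but 70.81 is not on the preference list; base rate stands.
Duty = ¥279,768.84 × 5.5% + 1,703 × ¥3.18 = ¥20,802.83.
Line 2 (96.63, Velius, 1,886 kg, ¥459,863.38):
Base rate for 96.63 is 6% + ¥3.72/kg.
Duty = ¥459,863.38 × 6% + 1,886 × ¥3.72 = ¥34,607.72.
Line 3 (57.12, Drenena, 3,700 pairs, ¥827,727.00):
Base rate for 57.12 is 7% + ¥2.36/pair.
57.12 has an FTA preferential rate, but origin Drenena is not Belay; base rate stands.
Additional duty on 57.12 from Drenena: +50.4%. Applied ad valorem rate: 7% + 50.4% = 57.4%.
Duty = ¥827,727.00 × 57.4% + 3,700 × ¥2.36 = ¥483,847.30.
Total = ¥20,802.83 + ¥34,607.72 + ¥483,847.30 = ¥539,257.85.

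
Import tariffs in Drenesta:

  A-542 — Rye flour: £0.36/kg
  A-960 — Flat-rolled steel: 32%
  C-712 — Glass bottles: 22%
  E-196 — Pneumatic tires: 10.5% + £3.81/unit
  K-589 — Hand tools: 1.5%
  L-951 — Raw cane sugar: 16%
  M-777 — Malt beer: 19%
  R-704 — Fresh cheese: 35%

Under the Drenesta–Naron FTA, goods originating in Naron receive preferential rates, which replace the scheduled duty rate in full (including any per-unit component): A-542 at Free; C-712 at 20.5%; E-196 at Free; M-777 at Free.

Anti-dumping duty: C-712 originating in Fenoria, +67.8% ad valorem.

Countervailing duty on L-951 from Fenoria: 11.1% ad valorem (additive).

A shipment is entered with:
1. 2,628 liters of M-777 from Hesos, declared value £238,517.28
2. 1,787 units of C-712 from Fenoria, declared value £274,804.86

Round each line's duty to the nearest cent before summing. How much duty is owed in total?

Line 1 (M-777, Hesos, 2,628 liters, £238,517.28):
Base rate for M-777 is 19%.
M-777 has an FTA preferential rate, but origin Hesos is not Naron; base rate stands.
Duty = £238,517.28 × 19% = £45,318.28.
Line 2 (C-712, Fenoria, 1,787 units, £274,804.86):
Base rate for C-712 is 22%.
C-712 has an FTA preferential rate, but origin Fenoria is not Naron; base rate stands.
Additional duty on C-712 from Fenoria: +67.8%. Applied ad valorem rate: 22% + 67.8% = 89.8%.
Duty = £274,804.86 × 89.8% = £246,774.76.
Total = £45,318.28 + £246,774.76 = £292,093.04.

£292,093.04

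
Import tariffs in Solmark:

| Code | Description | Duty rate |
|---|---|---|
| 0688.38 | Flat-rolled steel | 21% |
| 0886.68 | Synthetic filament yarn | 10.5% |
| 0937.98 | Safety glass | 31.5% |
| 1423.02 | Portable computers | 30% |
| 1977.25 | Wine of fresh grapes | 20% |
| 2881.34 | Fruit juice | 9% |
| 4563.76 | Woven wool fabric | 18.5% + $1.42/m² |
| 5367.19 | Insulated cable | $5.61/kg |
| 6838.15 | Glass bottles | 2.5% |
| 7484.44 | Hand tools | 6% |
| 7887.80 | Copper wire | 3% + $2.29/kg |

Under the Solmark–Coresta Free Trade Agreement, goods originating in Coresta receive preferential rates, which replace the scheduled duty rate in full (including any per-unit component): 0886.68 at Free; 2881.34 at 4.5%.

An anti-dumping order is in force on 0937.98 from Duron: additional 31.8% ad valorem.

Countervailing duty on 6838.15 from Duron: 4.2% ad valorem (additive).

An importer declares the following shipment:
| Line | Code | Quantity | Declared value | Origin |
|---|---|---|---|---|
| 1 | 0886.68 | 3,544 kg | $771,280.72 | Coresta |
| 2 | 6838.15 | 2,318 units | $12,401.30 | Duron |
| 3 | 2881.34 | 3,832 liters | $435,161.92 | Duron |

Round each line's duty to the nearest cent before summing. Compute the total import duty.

Line 1 (0886.68, Coresta, 3,544 kg, $771,280.72):
Base rate for 0886.68 is 10.5%.
Origin Coresta qualifies under the Solmark–Coresta agreement and 0886.68 is covered: preferential rate Free applies instead.
Duty = $771,280.72 × 0% = $0.00.
Line 2 (6838.15, Duron, 2,318 units, $12,401.30):
Base rate for 6838.15 is 2.5%.
Additional duty on 6838.15 from Duron: +4.2%. Applied ad valorem rate: 2.5% + 4.2% = 6.7%.
Duty = $12,401.30 × 6.7% = $830.89.
Line 3 (2881.34, Duron, 3,832 liters, $435,161.92):
Base rate for 2881.34 is 9%.
2881.34 has an FTA preferential rate, but origin Duron is not Coresta; base rate stands.
Duty = $435,161.92 × 9% = $39,164.57.
Total = $0.00 + $830.89 + $39,164.57 = $39,995.46.

$39,995.46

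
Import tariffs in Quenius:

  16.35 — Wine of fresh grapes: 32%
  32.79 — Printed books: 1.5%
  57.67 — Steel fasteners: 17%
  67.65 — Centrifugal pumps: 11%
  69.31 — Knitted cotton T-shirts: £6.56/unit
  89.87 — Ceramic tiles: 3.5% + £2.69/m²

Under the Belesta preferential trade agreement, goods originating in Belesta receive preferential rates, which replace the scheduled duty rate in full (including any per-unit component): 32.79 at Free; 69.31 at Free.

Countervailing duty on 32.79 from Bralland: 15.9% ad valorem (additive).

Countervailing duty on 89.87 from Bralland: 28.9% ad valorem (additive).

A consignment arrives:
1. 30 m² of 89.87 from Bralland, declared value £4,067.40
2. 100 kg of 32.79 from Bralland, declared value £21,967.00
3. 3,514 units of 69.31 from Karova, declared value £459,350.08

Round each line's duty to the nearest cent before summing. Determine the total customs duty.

Line 1 (89.87, Bralland, 30 m², £4,067.40):
Base rate for 89.87 is 3.5% + £2.69/m².
Additional duty on 89.87 from Bralland: +28.9%. Applied ad valorem rate: 3.5% + 28.9% = 32.4%.
Duty = £4,067.40 × 32.4% + 30 × £2.69 = £1,398.54.
Line 2 (32.79, Bralland, 100 kg, £21,967.00):
Base rate for 32.79 is 1.5%.
32.79 has an FTA preferential rate, but origin Bralland is not Belesta; base rate stands.
Additional duty on 32.79 from Bralland: +15.9%. Applied ad valorem rate: 1.5% + 15.9% = 17.4%.
Duty = £21,967.00 × 17.4% = £3,822.26.
Line 3 (69.31, Karova, 3,514 units, £459,350.08):
Base rate for 69.31 is £6.56/unit.
69.31 has an FTA preferential rate, but origin Karova is not Belesta; base rate stands.
Duty = 3,514 × £6.56 = £23,051.84.
Total = £1,398.54 + £3,822.26 + £23,051.84 = £28,272.64.

£28,272.64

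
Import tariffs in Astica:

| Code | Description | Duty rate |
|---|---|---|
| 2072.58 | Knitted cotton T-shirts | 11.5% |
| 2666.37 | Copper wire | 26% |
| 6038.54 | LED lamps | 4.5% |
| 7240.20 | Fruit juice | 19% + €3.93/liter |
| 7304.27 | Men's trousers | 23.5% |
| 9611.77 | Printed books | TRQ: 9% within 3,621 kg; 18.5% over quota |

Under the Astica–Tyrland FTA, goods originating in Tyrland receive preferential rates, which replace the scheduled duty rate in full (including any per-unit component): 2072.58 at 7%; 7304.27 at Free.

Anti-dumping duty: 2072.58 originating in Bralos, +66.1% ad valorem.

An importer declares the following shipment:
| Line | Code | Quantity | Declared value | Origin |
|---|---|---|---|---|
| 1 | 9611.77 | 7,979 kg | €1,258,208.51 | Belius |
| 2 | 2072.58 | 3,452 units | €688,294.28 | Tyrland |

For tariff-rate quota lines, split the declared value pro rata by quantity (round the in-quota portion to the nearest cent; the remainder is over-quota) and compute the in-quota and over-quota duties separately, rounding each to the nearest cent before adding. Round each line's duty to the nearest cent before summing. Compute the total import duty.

Line 1 (9611.77, Belius, 7,979 kg, €1,258,208.51):
Code 9611.77 is under a tariff-rate quota (threshold 3,621 kg). In-quota: 3,621 kg at 9%; over-quota: 4,358 kg at 18.5%.
Pro-rata value split: in-quota = €1,258,208.51 × 3,621/7,979 = €570,995.49; over-quota = €1,258,208.51 − €570,995.49 = €687,213.02.
In-quota duty = €570,995.49 × 9% = €51,389.59. Over-quota duty = €687,213.02 × 18.5% = €127,134.41.
Line duty = €51,389.59 + €127,134.41 = €178,524.00.
Line 2 (2072.58, Tyrland, 3,452 units, €688,294.28):
Base rate for 2072.58 is 11.5%.
Origin Tyrland qualifies under the Astica–Tyrland agreement and 2072.58 is covered: preferential rate 7% applies instead.
The additional-duty order on 2072.58 targets Bralos, not Tyrland; it does not apply.
Duty = €688,294.28 × 7% = €48,180.60.
Total = €178,524.00 + €48,180.60 = €226,704.60.

€226,704.60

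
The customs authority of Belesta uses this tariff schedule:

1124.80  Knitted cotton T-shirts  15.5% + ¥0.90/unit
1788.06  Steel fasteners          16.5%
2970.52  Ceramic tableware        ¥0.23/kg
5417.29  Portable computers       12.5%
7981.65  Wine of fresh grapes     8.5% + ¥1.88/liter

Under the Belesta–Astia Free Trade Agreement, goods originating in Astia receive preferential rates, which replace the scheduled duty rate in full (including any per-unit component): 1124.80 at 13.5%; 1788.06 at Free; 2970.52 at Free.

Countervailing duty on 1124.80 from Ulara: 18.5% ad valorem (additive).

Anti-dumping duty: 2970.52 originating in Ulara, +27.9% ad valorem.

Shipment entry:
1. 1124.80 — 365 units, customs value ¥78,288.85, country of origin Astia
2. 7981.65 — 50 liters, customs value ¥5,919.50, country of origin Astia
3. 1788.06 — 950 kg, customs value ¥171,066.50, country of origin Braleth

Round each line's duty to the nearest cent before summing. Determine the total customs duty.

¥39,392.12

Line 1 (1124.80, Astia, 365 units, ¥78,288.85):
Base rate for 1124.80 is 15.5% + ¥0.90/unit.
Origin Astia qualifies under the Belesta–Astia agreement and 1124.80 is covered: preferential rate 13.5% applies instead.
The additional-duty order on 1124.80 targets Ulara, not Astia; it does not apply.
Duty = ¥78,288.85 × 13.5% = ¥10,568.99.
Line 2 (7981.65, Astia, 50 liters, ¥5,919.50):
Base rate for 7981.65 is 8.5% + ¥1.88/liter.
Origin Astia is the FTA partner but 7981.65 is not on the preference list; base rate stands.
Duty = ¥5,919.50 × 8.5% + 50 × ¥1.88 = ¥597.16.
Line 3 (1788.06, Braleth, 950 kg, ¥171,066.50):
Base rate for 1788.06 is 16.5%.
1788.06 has an FTA preferential rate, but origin Braleth is not Astia; base rate stands.
Duty = ¥171,066.50 × 16.5% = ¥28,225.97.
Total = ¥10,568.99 + ¥597.16 + ¥28,225.97 = ¥39,392.12.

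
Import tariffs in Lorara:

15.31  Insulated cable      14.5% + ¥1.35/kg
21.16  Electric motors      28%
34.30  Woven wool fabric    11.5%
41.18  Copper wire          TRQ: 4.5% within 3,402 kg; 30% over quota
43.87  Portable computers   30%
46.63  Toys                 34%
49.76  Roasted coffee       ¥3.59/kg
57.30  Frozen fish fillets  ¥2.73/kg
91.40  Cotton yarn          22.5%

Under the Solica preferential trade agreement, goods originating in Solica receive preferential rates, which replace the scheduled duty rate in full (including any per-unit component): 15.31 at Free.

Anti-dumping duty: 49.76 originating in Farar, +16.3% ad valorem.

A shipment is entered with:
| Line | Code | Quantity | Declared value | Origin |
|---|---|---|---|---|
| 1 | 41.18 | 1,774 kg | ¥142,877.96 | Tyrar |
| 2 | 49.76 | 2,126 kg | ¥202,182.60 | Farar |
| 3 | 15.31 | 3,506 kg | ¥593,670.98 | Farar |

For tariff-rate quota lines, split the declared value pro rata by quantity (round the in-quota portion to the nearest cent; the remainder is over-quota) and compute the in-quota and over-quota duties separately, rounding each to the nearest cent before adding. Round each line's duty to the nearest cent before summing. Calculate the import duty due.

¥137,833.00

Line 1 (41.18, Tyrar, 1,774 kg, ¥142,877.96):
Code 41.18 is under a tariff-rate quota (threshold 3,402 kg). Quantity 1,774 kg is within the quota, so the in-quota rate 4.5% applies to the full value.
Duty = ¥142,877.96 × 4.5% = ¥6,429.51.
Line 2 (49.76, Farar, 2,126 kg, ¥202,182.60):
Base rate for 49.76 is ¥3.59/kg.
Additional duty on 49.76 from Farar: +16.3% ad valorem. Applied ad valorem rate = 16.3%.
Duty = ¥202,182.60 × 16.3% + 2,126 × ¥3.59 = ¥40,588.10.
Line 3 (15.31, Farar, 3,506 kg, ¥593,670.98):
Base rate for 15.31 is 14.5% + ¥1.35/kg.
15.31 has an FTA preferential rate, but origin Farar is not Solica; base rate stands.
Duty = ¥593,670.98 × 14.5% + 3,506 × ¥1.35 = ¥90,815.39.
Total = ¥6,429.51 + ¥40,588.10 + ¥90,815.39 = ¥137,833.00.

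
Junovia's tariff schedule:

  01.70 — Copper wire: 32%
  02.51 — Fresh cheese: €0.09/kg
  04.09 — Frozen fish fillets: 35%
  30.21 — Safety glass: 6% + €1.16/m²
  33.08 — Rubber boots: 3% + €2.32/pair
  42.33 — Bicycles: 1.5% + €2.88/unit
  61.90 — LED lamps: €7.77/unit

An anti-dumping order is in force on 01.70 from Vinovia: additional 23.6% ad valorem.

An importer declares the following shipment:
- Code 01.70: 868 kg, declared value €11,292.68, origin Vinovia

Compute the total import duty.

€6,278.73

Line 1 (01.70, Vinovia, 868 kg, €11,292.68):
Base rate for 01.70 is 32%.
Additional duty on 01.70 from Vinovia: +23.6%. Applied ad valorem rate: 32% + 23.6% = 55.6%.
Duty = €11,292.68 × 55.6% = €6,278.73.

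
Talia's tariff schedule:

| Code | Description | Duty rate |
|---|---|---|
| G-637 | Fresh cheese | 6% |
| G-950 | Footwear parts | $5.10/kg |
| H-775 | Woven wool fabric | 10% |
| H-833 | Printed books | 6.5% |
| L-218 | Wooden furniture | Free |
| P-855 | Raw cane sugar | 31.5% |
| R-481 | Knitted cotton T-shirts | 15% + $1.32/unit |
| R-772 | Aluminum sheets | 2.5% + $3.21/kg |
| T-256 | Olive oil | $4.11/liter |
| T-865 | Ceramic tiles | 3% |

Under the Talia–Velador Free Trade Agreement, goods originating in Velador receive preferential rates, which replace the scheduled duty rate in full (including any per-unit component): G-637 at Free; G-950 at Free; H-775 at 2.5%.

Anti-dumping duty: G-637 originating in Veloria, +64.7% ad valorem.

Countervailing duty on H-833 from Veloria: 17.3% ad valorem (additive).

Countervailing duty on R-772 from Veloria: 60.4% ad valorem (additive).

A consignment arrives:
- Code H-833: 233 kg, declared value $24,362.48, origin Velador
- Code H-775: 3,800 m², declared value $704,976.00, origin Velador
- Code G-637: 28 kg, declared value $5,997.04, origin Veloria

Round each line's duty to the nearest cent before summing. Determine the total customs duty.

$23,447.87

Line 1 (H-833, Velador, 233 kg, $24,362.48):
Base rate for H-833 is 6.5%.
Origin Velador is the FTA partner but H-833 is not on the preference list; base rate stands.
The additional-duty order on H-833 targets Veloria, not Velador; it does not apply.
Duty = $24,362.48 × 6.5% = $1,583.56.
Line 2 (H-775, Velador, 3,800 m², $704,976.00):
Base rate for H-775 is 10%.
Origin Velador qualifies under the Talia–Velador agreement and H-775 is covered: preferential rate 2.5% applies instead.
Duty = $704,976.00 × 2.5% = $17,624.40.
Line 3 (G-637, Veloria, 28 kg, $5,997.04):
Base rate for G-637 is 6%.
G-637 has an FTA preferential rate, but origin Veloria is not Velador; base rate stands.
Additional duty on G-637 from Veloria: +64.7%. Applied ad valorem rate: 6% + 64.7% = 70.7%.
Duty = $5,997.04 × 70.7% = $4,239.91.
Total = $1,583.56 + $17,624.40 + $4,239.91 = $23,447.87.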